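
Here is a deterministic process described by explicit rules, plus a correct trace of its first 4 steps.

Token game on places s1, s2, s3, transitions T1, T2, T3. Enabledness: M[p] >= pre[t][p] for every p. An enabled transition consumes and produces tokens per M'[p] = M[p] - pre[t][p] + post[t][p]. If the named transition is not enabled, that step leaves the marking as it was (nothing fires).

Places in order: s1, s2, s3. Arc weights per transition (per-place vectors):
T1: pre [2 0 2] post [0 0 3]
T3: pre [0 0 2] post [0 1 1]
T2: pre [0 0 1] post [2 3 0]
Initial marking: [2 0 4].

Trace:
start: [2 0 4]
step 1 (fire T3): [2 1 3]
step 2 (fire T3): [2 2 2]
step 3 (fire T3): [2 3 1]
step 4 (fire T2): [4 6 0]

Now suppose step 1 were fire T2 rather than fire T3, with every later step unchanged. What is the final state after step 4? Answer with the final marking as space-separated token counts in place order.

6 8 0

(re-executing from step 1 with the substitution; state before step 1: [2 0 4])
step 1 (fire T2): [4 3 3]
step 2 (fire T3): [4 4 2]
step 3 (fire T3): [4 5 1]
step 4 (fire T2): [6 8 0]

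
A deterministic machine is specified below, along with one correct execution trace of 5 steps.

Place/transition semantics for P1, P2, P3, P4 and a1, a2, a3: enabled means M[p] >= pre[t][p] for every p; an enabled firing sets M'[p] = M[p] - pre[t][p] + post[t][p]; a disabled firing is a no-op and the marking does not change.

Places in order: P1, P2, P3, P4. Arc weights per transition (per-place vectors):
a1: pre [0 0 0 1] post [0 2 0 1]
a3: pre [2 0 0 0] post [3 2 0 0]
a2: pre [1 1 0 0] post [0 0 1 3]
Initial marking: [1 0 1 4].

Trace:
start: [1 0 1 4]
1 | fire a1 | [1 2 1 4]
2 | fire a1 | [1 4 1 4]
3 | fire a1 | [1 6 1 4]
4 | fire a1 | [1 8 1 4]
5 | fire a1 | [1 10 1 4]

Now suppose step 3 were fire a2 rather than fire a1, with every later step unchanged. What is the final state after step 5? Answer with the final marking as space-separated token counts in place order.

(re-executing from step 3 with the substitution; state before step 3: [1 4 1 4])
3 | fire a2 | [0 3 2 7]
4 | fire a1 | [0 5 2 7]
5 | fire a1 | [0 7 2 7]

0 7 2 7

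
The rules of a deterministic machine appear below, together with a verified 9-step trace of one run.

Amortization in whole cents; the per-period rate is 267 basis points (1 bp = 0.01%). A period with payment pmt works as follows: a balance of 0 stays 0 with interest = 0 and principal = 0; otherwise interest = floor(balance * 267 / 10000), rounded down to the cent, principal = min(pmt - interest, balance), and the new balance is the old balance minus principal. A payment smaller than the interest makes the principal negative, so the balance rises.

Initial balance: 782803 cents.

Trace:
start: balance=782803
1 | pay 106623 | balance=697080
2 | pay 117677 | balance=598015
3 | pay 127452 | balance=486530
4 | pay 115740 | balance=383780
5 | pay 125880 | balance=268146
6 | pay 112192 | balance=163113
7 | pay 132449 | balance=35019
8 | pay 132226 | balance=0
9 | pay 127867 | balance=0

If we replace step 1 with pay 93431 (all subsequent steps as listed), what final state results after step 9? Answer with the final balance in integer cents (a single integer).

0

(re-executing from step 1 with the substitution; state before step 1: balance=782803)
1 | pay 93431 | balance=710272
2 | pay 117677 | balance=611559
3 | pay 127452 | balance=500435
4 | pay 115740 | balance=398056
5 | pay 125880 | balance=282804
6 | pay 112192 | balance=178162
7 | pay 132449 | balance=50469
8 | pay 132226 | balance=0
9 | pay 127867 | balance=0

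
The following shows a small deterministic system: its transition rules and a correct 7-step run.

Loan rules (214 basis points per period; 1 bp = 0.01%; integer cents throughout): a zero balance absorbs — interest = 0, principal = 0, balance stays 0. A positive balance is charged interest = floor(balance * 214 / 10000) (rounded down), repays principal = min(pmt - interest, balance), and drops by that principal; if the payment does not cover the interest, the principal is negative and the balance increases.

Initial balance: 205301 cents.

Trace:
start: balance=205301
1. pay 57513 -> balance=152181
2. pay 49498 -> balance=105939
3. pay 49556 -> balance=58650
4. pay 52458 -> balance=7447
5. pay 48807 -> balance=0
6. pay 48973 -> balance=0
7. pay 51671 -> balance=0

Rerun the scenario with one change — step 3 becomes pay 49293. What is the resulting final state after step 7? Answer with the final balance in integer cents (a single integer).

0

(re-executing from step 3 with the substitution; state before step 3: balance=105939)
3. pay 49293 -> balance=58913
4. pay 52458 -> balance=7715
5. pay 48807 -> balance=0
6. pay 48973 -> balance=0
7. pay 51671 -> balance=0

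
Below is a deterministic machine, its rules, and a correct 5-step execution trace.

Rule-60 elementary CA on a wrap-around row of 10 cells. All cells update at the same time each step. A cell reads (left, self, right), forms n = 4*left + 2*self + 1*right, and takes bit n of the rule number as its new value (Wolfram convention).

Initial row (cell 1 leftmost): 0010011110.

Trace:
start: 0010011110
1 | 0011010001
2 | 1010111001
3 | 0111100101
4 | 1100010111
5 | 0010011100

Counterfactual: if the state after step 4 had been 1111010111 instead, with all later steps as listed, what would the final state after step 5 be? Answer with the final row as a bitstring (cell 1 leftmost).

state after step 4 := 1111010111
5 | 0000111100

0000111100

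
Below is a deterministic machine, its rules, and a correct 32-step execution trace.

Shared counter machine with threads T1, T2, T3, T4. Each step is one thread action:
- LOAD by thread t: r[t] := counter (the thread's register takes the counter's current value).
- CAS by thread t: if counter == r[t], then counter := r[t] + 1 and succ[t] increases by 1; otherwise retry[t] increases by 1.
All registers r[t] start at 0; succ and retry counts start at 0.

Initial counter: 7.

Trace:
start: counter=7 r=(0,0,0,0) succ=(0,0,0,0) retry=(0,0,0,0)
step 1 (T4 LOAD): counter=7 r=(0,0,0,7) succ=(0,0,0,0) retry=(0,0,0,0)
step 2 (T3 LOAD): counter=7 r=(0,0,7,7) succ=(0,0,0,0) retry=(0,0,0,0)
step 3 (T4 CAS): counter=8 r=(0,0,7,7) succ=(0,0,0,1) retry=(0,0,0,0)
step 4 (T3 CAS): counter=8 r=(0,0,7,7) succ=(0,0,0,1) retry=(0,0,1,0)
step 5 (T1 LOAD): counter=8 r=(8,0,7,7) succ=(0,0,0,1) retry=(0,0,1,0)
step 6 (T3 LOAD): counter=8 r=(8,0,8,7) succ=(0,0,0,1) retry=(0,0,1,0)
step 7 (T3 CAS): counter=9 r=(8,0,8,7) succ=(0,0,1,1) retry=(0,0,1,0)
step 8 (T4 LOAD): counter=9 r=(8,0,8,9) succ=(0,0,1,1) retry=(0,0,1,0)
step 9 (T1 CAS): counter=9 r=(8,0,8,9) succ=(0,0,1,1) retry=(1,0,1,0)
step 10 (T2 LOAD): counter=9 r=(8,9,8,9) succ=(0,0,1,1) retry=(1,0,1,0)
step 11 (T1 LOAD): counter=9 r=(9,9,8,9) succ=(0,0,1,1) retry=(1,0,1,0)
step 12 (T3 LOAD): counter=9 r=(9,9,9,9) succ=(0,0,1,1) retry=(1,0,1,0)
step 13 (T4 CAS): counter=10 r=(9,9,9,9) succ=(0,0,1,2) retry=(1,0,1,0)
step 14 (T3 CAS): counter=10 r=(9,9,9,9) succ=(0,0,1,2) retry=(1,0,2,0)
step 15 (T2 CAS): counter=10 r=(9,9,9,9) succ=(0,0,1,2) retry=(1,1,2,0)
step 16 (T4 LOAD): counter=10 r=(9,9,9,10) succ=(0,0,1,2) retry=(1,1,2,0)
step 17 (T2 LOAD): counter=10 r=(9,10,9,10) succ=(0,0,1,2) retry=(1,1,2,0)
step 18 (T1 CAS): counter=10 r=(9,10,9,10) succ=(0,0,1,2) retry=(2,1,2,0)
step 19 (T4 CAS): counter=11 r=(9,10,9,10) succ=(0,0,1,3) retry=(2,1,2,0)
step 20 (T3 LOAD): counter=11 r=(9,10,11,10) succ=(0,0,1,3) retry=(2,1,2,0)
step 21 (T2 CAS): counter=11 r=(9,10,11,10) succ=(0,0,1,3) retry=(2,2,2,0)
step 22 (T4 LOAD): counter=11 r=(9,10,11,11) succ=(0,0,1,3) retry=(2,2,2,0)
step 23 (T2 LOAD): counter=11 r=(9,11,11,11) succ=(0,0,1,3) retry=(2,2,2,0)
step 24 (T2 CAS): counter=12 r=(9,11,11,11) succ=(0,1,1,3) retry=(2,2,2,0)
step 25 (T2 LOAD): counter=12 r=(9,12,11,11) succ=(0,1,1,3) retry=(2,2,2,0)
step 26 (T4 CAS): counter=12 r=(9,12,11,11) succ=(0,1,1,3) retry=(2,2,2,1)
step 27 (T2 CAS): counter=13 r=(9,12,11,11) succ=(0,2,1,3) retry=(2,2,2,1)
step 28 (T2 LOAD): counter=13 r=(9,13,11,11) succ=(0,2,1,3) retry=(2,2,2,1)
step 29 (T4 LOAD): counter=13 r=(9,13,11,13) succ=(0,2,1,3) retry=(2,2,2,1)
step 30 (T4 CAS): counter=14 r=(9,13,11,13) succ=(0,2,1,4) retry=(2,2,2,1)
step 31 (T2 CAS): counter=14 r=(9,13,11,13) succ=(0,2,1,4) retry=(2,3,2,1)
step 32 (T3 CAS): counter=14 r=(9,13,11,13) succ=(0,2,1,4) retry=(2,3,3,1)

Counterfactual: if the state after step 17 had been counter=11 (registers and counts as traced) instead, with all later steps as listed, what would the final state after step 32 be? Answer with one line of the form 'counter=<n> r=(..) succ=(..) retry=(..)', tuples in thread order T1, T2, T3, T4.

counter=14 r=(9,13,11,13) succ=(0,2,1,3) retry=(2,3,3,2)

state after step 17 := counter=11 r=(9,10,9,10) succ=(0,0,1,2) retry=(1,1,2,0)
step 18 (T1 CAS): counter=11 r=(9,10,9,10) succ=(0,0,1,2) retry=(2,1,2,0)
step 19 (T4 CAS): counter=11 r=(9,10,9,10) succ=(0,0,1,2) retry=(2,1,2,1)
step 20 (T3 LOAD): counter=11 r=(9,10,11,10) succ=(0,0,1,2) retry=(2,1,2,1)
step 21 (T2 CAS): counter=11 r=(9,10,11,10) succ=(0,0,1,2) retry=(2,2,2,1)
step 22 (T4 LOAD): counter=11 r=(9,10,11,11) succ=(0,0,1,2) retry=(2,2,2,1)
step 23 (T2 LOAD): counter=11 r=(9,11,11,11) succ=(0,0,1,2) retry=(2,2,2,1)
step 24 (T2 CAS): counter=12 r=(9,11,11,11) succ=(0,1,1,2) retry=(2,2,2,1)
step 25 (T2 LOAD): counter=12 r=(9,12,11,11) succ=(0,1,1,2) retry=(2,2,2,1)
step 26 (T4 CAS): counter=12 r=(9,12,11,11) succ=(0,1,1,2) retry=(2,2,2,2)
step 27 (T2 CAS): counter=13 r=(9,12,11,11) succ=(0,2,1,2) retry=(2,2,2,2)
step 28 (T2 LOAD): counter=13 r=(9,13,11,11) succ=(0,2,1,2) retry=(2,2,2,2)
step 29 (T4 LOAD): counter=13 r=(9,13,11,13) succ=(0,2,1,2) retry=(2,2,2,2)
step 30 (T4 CAS): counter=14 r=(9,13,11,13) succ=(0,2,1,3) retry=(2,2,2,2)
step 31 (T2 CAS): counter=14 r=(9,13,11,13) succ=(0,2,1,3) retry=(2,3,2,2)
step 32 (T3 CAS): counter=14 r=(9,13,11,13) succ=(0,2,1,3) retry=(2,3,3,2)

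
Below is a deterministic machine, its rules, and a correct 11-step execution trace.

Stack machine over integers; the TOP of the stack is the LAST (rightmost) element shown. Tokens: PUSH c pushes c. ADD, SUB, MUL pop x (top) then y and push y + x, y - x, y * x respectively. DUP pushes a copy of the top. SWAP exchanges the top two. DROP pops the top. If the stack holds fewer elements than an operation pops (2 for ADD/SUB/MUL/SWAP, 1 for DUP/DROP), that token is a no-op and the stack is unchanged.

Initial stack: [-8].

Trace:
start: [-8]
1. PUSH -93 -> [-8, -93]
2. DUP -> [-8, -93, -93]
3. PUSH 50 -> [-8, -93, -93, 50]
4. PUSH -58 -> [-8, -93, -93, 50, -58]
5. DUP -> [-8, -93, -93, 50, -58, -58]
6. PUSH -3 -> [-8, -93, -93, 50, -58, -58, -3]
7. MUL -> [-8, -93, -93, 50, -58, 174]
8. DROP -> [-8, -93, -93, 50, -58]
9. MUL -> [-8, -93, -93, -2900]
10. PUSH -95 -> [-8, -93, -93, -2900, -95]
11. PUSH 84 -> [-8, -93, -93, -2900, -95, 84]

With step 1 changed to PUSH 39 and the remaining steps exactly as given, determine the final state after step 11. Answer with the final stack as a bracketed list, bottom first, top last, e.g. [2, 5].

(re-executing from step 1 with the substitution; state before step 1: [-8])
1. PUSH 39 -> [-8, 39]
2. DUP -> [-8, 39, 39]
3. PUSH 50 -> [-8, 39, 39, 50]
4. PUSH -58 -> [-8, 39, 39, 50, -58]
5. DUP -> [-8, 39, 39, 50, -58, -58]
6. PUSH -3 -> [-8, 39, 39, 50, -58, -58, -3]
7. MUL -> [-8, 39, 39, 50, -58, 174]
8. DROP -> [-8, 39, 39, 50, -58]
9. MUL -> [-8, 39, 39, -2900]
10. PUSH -95 -> [-8, 39, 39, -2900, -95]
11. PUSH 84 -> [-8, 39, 39, -2900, -95, 84]

[-8, 39, 39, -2900, -95, 84]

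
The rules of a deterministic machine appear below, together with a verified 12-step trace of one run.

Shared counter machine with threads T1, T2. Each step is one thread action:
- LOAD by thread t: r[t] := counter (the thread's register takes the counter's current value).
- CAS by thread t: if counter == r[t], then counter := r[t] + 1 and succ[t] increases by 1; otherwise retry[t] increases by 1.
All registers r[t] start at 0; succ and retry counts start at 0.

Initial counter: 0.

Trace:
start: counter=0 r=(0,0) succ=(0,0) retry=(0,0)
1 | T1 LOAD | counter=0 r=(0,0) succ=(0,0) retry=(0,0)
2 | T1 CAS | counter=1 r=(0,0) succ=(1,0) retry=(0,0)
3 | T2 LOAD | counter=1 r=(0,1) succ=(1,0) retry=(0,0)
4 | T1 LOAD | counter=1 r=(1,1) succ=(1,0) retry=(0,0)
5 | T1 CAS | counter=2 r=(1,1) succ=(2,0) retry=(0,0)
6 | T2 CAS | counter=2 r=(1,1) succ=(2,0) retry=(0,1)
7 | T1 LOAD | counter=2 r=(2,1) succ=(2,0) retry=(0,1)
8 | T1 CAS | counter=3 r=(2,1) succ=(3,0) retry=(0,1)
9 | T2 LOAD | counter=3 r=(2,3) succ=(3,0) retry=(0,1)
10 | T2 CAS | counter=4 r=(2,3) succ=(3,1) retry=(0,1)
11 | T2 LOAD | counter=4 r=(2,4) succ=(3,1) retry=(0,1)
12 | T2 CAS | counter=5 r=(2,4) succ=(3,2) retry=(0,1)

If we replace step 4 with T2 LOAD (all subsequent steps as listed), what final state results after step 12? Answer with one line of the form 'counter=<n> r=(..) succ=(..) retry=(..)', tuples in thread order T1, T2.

(re-executing from step 4 with the substitution; state before step 4: counter=1 r=(0,1) succ=(1,0) retry=(0,0))
4 | T2 LOAD | counter=1 r=(0,1) succ=(1,0) retry=(0,0)
5 | T1 CAS | counter=1 r=(0,1) succ=(1,0) retry=(1,0)
6 | T2 CAS | counter=2 r=(0,1) succ=(1,1) retry=(1,0)
7 | T1 LOAD | counter=2 r=(2,1) succ=(1,1) retry=(1,0)
8 | T1 CAS | counter=3 r=(2,1) succ=(2,1) retry=(1,0)
9 | T2 LOAD | counter=3 r=(2,3) succ=(2,1) retry=(1,0)
10 | T2 CAS | counter=4 r=(2,3) succ=(2,2) retry=(1,0)
11 | T2 LOAD | counter=4 r=(2,4) succ=(2,2) retry=(1,0)
12 | T2 CAS | counter=5 r=(2,4) succ=(2,3) retry=(1,0)

counter=5 r=(2,4) succ=(2,3) retry=(1,0)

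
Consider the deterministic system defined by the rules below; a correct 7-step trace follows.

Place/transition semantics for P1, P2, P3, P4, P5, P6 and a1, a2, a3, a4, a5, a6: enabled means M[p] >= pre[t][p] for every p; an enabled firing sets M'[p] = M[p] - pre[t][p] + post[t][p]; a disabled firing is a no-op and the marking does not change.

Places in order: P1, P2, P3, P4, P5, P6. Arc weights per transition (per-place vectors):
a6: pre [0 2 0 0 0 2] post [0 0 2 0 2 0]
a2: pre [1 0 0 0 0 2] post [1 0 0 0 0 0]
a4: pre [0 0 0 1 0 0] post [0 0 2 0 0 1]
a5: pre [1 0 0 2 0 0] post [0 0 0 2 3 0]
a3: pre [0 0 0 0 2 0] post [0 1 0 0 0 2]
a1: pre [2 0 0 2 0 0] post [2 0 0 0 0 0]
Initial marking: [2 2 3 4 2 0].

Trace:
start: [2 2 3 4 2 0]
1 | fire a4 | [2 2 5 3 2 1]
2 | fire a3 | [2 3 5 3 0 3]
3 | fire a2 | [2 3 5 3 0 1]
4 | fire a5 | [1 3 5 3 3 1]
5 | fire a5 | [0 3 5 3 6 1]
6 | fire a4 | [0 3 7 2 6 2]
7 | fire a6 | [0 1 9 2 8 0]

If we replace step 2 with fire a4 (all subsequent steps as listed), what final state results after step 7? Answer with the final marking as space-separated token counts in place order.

0 2 9 1 8 1

(re-executing from step 2 with the substitution; state before step 2: [2 2 5 3 2 1])
2 | fire a4 | [2 2 7 2 2 2]
3 | fire a2 | [2 2 7 2 2 0]
4 | fire a5 | [1 2 7 2 5 0]
5 | fire a5 | [0 2 7 2 8 0]
6 | fire a4 | [0 2 9 1 8 1]
7 | fire a6 | [0 2 9 1 8 1]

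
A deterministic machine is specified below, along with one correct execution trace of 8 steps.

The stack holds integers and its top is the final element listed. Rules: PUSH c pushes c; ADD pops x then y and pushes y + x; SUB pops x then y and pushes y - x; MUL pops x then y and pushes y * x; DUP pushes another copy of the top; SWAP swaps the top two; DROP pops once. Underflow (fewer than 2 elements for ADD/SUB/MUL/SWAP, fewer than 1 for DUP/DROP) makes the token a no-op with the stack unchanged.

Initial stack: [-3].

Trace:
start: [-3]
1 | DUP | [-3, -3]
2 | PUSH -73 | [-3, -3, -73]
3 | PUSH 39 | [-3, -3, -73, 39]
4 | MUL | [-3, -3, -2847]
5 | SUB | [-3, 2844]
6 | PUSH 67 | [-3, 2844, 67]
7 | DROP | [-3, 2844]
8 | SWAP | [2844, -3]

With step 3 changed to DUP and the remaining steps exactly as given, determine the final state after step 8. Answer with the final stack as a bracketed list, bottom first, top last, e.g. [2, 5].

[-5332, -3]

(re-executing from step 3 with the substitution; state before step 3: [-3, -3, -73])
3 | DUP | [-3, -3, -73, -73]
4 | MUL | [-3, -3, 5329]
5 | SUB | [-3, -5332]
6 | PUSH 67 | [-3, -5332, 67]
7 | DROP | [-3, -5332]
8 | SWAP | [-5332, -3]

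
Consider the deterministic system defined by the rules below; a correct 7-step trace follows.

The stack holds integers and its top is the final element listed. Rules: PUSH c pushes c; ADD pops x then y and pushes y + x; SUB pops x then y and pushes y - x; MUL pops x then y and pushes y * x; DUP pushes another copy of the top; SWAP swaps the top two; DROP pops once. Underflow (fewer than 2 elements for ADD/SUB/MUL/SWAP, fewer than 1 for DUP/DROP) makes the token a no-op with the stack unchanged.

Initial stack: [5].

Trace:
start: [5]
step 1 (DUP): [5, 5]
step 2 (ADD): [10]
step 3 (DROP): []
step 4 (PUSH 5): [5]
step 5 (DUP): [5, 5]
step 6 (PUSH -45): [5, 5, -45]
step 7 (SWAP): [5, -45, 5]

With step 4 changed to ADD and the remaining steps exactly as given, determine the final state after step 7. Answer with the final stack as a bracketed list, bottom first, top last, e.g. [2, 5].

[-45]

(re-executing from step 4 with the substitution; state before step 4: [])
step 4 (ADD): []
step 5 (DUP): []
step 6 (PUSH -45): [-45]
step 7 (SWAP): [-45]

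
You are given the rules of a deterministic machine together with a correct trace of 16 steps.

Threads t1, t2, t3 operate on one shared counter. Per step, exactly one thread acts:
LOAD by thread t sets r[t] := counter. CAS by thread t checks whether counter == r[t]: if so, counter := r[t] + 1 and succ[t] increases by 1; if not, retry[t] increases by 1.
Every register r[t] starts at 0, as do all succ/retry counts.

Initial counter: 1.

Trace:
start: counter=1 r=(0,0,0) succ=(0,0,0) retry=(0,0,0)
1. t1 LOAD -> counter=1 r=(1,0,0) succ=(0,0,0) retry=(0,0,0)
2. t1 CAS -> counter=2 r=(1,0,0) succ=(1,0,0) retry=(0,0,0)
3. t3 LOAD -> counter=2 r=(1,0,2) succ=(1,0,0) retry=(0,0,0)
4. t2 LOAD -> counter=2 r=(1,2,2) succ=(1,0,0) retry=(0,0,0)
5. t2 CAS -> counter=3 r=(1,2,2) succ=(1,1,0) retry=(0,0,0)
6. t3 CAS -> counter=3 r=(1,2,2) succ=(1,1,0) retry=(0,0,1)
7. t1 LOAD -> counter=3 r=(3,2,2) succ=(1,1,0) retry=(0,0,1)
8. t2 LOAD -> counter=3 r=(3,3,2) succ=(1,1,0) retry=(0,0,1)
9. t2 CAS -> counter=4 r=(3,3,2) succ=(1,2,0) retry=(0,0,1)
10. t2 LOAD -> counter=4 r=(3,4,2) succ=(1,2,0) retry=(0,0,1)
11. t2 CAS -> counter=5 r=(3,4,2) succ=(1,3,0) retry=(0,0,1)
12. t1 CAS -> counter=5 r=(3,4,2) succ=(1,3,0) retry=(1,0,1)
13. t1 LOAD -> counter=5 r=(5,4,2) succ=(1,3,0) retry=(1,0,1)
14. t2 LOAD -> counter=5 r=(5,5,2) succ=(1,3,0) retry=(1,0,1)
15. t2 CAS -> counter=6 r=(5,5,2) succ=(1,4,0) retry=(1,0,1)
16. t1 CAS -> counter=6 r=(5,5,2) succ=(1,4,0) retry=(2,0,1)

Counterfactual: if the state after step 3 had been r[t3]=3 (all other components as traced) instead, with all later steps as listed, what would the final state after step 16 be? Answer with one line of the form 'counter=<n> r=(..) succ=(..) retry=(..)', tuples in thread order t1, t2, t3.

state after step 3 := counter=2 r=(1,0,3) succ=(1,0,0) retry=(0,0,0)
4. t2 LOAD -> counter=2 r=(1,2,3) succ=(1,0,0) retry=(0,0,0)
5. t2 CAS -> counter=3 r=(1,2,3) succ=(1,1,0) retry=(0,0,0)
6. t3 CAS -> counter=4 r=(1,2,3) succ=(1,1,1) retry=(0,0,0)
7. t1 LOAD -> counter=4 r=(4,2,3) succ=(1,1,1) retry=(0,0,0)
8. t2 LOAD -> counter=4 r=(4,4,3) succ=(1,1,1) retry=(0,0,0)
9. t2 CAS -> counter=5 r=(4,4,3) succ=(1,2,1) retry=(0,0,0)
10. t2 LOAD -> counter=5 r=(4,5,3) succ=(1,2,1) retry=(0,0,0)
11. t2 CAS -> counter=6 r=(4,5,3) succ=(1,3,1) retry=(0,0,0)
12. t1 CAS -> counter=6 r=(4,5,3) succ=(1,3,1) retry=(1,0,0)
13. t1 LOAD -> counter=6 r=(6,5,3) succ=(1,3,1) retry=(1,0,0)
14. t2 LOAD -> counter=6 r=(6,6,3) succ=(1,3,1) retry=(1,0,0)
15. t2 CAS -> counter=7 r=(6,6,3) succ=(1,4,1) retry=(1,0,0)
16. t1 CAS -> counter=7 r=(6,6,3) succ=(1,4,1) retry=(2,0,0)

counter=7 r=(6,6,3) succ=(1,4,1) retry=(2,0,0)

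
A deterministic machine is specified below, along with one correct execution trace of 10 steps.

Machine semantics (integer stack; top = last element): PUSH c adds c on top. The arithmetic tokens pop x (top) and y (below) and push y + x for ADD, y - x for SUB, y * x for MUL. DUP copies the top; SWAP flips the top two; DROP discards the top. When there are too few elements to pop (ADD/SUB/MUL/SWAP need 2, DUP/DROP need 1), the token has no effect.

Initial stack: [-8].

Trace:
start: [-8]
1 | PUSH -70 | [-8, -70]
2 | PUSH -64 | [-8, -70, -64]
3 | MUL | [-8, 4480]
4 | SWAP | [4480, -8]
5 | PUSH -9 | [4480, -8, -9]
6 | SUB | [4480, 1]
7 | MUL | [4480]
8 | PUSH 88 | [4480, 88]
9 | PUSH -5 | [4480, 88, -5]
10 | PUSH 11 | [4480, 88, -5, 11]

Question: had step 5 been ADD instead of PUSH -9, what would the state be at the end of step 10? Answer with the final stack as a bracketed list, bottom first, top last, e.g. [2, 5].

(re-executing from step 5 with the substitution; state before step 5: [4480, -8])
5 | ADD | [4472]
6 | SUB | [4472]
7 | MUL | [4472]
8 | PUSH 88 | [4472, 88]
9 | PUSH -5 | [4472, 88, -5]
10 | PUSH 11 | [4472, 88, -5, 11]

[4472, 88, -5, 11]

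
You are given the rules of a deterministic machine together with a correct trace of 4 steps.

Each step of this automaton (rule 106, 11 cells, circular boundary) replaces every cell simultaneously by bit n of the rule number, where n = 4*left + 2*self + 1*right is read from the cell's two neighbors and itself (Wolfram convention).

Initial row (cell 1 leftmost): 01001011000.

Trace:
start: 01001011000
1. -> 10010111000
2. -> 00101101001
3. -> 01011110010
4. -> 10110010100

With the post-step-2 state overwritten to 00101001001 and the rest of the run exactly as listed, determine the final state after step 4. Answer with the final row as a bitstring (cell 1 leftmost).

state after step 2 := 00101001001
3. -> 01010010010
4. -> 10100100100

10100100100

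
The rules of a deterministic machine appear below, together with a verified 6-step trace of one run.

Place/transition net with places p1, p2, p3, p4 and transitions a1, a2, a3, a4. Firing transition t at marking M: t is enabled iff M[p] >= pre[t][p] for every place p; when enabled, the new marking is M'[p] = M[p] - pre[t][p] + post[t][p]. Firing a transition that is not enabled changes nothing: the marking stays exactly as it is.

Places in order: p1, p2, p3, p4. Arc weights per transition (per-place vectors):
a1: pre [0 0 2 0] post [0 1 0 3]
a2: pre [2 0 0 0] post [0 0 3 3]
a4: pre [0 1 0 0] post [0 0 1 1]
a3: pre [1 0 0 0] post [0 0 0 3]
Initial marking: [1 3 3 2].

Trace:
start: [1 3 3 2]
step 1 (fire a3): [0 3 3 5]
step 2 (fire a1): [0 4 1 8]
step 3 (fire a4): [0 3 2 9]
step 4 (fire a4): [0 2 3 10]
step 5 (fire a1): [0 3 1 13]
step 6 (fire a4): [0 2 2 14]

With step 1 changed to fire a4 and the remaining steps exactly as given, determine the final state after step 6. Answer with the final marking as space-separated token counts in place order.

1 1 3 12

(re-executing from step 1 with the substitution; state before step 1: [1 3 3 2])
step 1 (fire a4): [1 2 4 3]
step 2 (fire a1): [1 3 2 6]
step 3 (fire a4): [1 2 3 7]
step 4 (fire a4): [1 1 4 8]
step 5 (fire a1): [1 2 2 11]
step 6 (fire a4): [1 1 3 12]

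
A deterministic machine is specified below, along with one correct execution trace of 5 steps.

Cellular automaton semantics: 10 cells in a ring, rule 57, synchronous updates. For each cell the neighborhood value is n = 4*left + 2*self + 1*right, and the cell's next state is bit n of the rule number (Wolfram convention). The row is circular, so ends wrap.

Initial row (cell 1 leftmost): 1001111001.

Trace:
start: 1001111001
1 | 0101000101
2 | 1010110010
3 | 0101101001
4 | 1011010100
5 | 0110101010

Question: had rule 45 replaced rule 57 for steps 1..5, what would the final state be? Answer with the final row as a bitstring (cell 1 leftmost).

1111111010

(re-executing steps 1..5 under rule 45; state before step 1: 1001111001)
1 | 0001000001
2 | 0101011101
3 | 1111110011
4 | 0000000010
5 | 1111111010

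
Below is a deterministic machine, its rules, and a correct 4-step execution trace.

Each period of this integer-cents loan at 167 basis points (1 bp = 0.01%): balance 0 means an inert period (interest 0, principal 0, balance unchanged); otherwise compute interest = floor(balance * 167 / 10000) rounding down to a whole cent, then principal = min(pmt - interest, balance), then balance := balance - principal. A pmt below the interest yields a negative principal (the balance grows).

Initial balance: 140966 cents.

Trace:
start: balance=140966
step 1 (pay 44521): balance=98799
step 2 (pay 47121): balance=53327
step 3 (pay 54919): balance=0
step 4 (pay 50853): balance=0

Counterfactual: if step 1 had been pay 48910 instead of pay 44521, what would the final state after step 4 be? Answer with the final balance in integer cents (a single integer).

(re-executing from step 1 with the substitution; state before step 1: balance=140966)
step 1 (pay 48910): balance=94410
step 2 (pay 47121): balance=48865
step 3 (pay 54919): balance=0
step 4 (pay 50853): balance=0

0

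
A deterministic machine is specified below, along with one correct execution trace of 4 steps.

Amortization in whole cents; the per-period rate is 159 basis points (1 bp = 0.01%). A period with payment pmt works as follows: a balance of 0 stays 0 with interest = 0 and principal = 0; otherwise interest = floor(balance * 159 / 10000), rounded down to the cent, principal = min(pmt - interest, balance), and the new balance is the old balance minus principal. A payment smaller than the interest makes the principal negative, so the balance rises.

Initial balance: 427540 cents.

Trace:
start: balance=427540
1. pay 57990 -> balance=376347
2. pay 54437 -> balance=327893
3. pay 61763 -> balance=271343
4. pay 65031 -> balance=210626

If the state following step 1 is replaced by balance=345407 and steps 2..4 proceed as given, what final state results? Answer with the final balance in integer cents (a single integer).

178186

state after step 1 := balance=345407
2. pay 54437 -> balance=296461
3. pay 61763 -> balance=239411
4. pay 65031 -> balance=178186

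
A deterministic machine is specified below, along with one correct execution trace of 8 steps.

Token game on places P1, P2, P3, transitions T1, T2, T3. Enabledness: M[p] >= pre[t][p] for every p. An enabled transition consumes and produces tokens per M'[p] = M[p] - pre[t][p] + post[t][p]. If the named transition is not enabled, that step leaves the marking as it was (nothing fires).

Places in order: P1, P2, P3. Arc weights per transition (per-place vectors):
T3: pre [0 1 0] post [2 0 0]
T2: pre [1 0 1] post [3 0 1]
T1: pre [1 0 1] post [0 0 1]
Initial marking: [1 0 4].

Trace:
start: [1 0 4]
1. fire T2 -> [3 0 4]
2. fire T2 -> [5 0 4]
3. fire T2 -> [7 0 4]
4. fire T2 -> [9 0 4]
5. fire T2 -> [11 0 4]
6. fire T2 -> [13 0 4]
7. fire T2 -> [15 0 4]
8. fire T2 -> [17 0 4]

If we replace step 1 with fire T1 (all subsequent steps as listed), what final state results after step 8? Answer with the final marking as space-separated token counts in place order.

(re-executing from step 1 with the substitution; state before step 1: [1 0 4])
1. fire T1 -> [0 0 4]
2. fire T2 -> [0 0 4]
3. fire T2 -> [0 0 4]
4. fire T2 -> [0 0 4]
5. fire T2 -> [0 0 4]
6. fire T2 -> [0 0 4]
7. fire T2 -> [0 0 4]
8. fire T2 -> [0 0 4]

0 0 4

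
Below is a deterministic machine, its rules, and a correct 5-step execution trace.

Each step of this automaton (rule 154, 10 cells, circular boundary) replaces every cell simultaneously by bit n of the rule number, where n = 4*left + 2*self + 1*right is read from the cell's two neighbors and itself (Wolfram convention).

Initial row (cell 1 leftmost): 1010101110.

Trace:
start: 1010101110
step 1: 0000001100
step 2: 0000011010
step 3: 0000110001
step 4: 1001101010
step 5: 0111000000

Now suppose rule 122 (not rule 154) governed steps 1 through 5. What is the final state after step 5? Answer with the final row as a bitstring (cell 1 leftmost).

(re-executing steps 1..5 under rule 122; state before step 1: 1010101110)
step 1: 0101011011
step 2: 1010111111
step 3: 1101100000
step 4: 1111110001
step 5: 0000011011

0000011011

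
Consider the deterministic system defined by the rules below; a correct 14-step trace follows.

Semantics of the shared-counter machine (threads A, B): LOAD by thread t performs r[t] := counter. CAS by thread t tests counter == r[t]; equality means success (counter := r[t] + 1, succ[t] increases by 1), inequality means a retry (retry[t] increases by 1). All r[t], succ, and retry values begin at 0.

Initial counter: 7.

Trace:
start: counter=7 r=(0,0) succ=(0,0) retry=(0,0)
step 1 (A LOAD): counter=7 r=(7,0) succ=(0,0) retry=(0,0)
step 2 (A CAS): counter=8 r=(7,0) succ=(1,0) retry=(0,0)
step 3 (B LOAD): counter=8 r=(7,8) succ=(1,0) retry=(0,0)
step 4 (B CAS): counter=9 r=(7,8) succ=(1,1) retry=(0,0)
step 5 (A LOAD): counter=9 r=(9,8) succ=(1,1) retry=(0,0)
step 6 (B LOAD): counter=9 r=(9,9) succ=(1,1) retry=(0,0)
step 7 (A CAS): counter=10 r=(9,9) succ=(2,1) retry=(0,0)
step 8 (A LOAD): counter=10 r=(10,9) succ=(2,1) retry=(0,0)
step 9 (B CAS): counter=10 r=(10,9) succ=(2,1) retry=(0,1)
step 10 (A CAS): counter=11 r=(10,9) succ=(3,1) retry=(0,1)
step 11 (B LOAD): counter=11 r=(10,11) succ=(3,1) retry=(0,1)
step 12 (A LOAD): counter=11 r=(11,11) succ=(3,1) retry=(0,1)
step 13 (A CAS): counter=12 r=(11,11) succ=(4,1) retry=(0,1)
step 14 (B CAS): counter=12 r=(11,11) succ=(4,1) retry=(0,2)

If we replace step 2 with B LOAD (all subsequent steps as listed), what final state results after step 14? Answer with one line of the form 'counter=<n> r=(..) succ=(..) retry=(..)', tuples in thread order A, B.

counter=11 r=(10,10) succ=(3,1) retry=(0,2)

(re-executing from step 2 with the substitution; state before step 2: counter=7 r=(7,0) succ=(0,0) retry=(0,0))
step 2 (B LOAD): counter=7 r=(7,7) succ=(0,0) retry=(0,0)
step 3 (B LOAD): counter=7 r=(7,7) succ=(0,0) retry=(0,0)
step 4 (B CAS): counter=8 r=(7,7) succ=(0,1) retry=(0,0)
step 5 (A LOAD): counter=8 r=(8,7) succ=(0,1) retry=(0,0)
step 6 (B LOAD): counter=8 r=(8,8) succ=(0,1) retry=(0,0)
step 7 (A CAS): counter=9 r=(8,8) succ=(1,1) retry=(0,0)
step 8 (A LOAD): counter=9 r=(9,8) succ=(1,1) retry=(0,0)
step 9 (B CAS): counter=9 r=(9,8) succ=(1,1) retry=(0,1)
step 10 (A CAS): counter=10 r=(9,8) succ=(2,1) retry=(0,1)
step 11 (B LOAD): counter=10 r=(9,10) succ=(2,1) retry=(0,1)
step 12 (A LOAD): counter=10 r=(10,10) succ=(2,1) retry=(0,1)
step 13 (A CAS): counter=11 r=(10,10) succ=(3,1) retry=(0,1)
step 14 (B CAS): counter=11 r=(10,10) succ=(3,1) retry=(0,2)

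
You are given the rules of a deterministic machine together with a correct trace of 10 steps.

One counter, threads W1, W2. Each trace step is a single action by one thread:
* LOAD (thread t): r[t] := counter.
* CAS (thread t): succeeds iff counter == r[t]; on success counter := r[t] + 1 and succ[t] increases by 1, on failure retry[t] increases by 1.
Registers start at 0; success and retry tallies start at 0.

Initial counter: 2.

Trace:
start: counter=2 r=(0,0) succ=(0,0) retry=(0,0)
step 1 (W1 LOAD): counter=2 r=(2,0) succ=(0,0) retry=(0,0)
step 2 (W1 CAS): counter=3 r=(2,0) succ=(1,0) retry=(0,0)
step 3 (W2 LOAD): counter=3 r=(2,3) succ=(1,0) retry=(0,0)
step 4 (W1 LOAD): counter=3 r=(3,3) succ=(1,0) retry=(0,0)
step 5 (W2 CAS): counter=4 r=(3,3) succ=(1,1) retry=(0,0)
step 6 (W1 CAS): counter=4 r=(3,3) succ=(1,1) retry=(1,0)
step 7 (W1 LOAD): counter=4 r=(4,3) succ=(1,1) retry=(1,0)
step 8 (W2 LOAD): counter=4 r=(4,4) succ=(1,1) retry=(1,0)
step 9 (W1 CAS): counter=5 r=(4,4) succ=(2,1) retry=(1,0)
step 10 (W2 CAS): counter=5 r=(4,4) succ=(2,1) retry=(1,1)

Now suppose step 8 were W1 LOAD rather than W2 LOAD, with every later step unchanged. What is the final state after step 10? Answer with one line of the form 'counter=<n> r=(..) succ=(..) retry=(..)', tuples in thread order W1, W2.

counter=5 r=(4,3) succ=(2,1) retry=(1,1)

(re-executing from step 8 with the substitution; state before step 8: counter=4 r=(4,3) succ=(1,1) retry=(1,0))
step 8 (W1 LOAD): counter=4 r=(4,3) succ=(1,1) retry=(1,0)
step 9 (W1 CAS): counter=5 r=(4,3) succ=(2,1) retry=(1,0)
step 10 (W2 CAS): counter=5 r=(4,3) succ=(2,1) retry=(1,1)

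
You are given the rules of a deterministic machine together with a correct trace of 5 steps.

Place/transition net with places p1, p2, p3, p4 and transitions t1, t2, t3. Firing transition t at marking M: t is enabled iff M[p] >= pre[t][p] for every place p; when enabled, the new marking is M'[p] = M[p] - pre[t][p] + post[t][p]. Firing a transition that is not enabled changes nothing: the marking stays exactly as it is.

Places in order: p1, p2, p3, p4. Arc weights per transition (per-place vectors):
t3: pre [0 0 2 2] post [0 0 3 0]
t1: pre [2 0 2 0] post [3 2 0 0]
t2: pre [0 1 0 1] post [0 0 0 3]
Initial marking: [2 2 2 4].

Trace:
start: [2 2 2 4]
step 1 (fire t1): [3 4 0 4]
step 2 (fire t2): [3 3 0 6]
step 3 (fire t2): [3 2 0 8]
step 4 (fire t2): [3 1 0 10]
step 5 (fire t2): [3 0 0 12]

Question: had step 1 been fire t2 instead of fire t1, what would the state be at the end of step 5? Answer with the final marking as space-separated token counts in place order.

(re-executing from step 1 with the substitution; state before step 1: [2 2 2 4])
step 1 (fire t2): [2 1 2 6]
step 2 (fire t2): [2 0 2 8]
step 3 (fire t2): [2 0 2 8]
step 4 (fire t2): [2 0 2 8]
step 5 (fire t2): [2 0 2 8]

2 0 2 8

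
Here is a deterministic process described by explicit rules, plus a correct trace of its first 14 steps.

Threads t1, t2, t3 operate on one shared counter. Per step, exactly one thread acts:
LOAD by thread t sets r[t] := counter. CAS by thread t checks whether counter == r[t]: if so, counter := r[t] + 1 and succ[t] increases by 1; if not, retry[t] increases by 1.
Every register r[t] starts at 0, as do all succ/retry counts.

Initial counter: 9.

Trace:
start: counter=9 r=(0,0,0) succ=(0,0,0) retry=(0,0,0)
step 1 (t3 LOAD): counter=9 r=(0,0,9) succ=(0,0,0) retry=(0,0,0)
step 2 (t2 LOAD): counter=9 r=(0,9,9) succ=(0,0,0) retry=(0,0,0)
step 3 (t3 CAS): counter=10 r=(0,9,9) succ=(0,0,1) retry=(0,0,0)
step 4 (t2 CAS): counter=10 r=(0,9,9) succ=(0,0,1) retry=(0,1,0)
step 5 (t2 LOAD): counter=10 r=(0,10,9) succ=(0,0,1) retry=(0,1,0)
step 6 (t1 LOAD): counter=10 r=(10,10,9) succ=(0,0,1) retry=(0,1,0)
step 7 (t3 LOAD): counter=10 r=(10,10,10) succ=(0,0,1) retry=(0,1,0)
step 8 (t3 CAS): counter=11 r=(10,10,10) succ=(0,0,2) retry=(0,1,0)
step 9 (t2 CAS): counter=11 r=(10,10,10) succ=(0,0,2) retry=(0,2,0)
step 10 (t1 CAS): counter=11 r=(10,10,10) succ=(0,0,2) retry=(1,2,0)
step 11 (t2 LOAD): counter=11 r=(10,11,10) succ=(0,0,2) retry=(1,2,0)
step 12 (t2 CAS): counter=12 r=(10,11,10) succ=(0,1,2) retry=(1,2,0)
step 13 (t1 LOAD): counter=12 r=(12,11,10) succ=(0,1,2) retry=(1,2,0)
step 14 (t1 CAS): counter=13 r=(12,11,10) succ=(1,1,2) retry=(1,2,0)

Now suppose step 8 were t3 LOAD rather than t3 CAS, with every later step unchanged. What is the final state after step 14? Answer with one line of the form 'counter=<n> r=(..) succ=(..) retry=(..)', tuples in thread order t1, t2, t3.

counter=13 r=(12,11,10) succ=(1,2,1) retry=(1,1,0)

(re-executing from step 8 with the substitution; state before step 8: counter=10 r=(10,10,10) succ=(0,0,1) retry=(0,1,0))
step 8 (t3 LOAD): counter=10 r=(10,10,10) succ=(0,0,1) retry=(0,1,0)
step 9 (t2 CAS): counter=11 r=(10,10,10) succ=(0,1,1) retry=(0,1,0)
step 10 (t1 CAS): counter=11 r=(10,10,10) succ=(0,1,1) retry=(1,1,0)
step 11 (t2 LOAD): counter=11 r=(10,11,10) succ=(0,1,1) retry=(1,1,0)
step 12 (t2 CAS): counter=12 r=(10,11,10) succ=(0,2,1) retry=(1,1,0)
step 13 (t1 LOAD): counter=12 r=(12,11,10) succ=(0,2,1) retry=(1,1,0)
step 14 (t1 CAS): counter=13 r=(12,11,10) succ=(1,2,1) retry=(1,1,0)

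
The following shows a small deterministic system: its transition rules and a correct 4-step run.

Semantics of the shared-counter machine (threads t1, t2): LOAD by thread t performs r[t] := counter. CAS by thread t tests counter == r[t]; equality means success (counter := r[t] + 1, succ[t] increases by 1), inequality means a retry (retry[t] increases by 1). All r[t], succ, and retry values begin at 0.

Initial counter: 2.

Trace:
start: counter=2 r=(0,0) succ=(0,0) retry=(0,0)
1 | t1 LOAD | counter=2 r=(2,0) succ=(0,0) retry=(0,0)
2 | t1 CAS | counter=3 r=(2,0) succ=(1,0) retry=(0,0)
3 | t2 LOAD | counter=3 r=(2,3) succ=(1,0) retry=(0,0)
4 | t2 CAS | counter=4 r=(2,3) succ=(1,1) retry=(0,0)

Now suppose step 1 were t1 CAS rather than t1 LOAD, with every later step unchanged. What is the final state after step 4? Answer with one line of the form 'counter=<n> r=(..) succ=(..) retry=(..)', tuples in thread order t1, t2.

counter=3 r=(0,2) succ=(0,1) retry=(2,0)

(re-executing from step 1 with the substitution; state before step 1: counter=2 r=(0,0) succ=(0,0) retry=(0,0))
1 | t1 CAS | counter=2 r=(0,0) succ=(0,0) retry=(1,0)
2 | t1 CAS | counter=2 r=(0,0) succ=(0,0) retry=(2,0)
3 | t2 LOAD | counter=2 r=(0,2) succ=(0,0) retry=(2,0)
4 | t2 CAS | counter=3 r=(0,2) succ=(0,1) retry=(2,0)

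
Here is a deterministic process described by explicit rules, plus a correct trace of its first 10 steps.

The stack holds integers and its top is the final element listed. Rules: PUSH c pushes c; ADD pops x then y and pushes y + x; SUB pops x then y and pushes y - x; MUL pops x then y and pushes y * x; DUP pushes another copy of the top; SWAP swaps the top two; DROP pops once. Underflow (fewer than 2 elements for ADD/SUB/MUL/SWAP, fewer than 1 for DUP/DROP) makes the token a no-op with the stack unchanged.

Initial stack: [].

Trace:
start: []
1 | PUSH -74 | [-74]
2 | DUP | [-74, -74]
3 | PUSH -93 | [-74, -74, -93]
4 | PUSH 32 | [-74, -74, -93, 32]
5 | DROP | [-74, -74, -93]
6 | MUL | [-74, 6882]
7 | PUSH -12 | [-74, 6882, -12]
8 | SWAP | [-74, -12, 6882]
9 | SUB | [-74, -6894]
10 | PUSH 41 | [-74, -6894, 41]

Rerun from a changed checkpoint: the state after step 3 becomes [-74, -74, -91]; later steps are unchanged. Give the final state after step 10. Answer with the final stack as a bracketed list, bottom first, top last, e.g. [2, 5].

state after step 3 := [-74, -74, -91]
4 | PUSH 32 | [-74, -74, -91, 32]
5 | DROP | [-74, -74, -91]
6 | MUL | [-74, 6734]
7 | PUSH -12 | [-74, 6734, -12]
8 | SWAP | [-74, -12, 6734]
9 | SUB | [-74, -6746]
10 | PUSH 41 | [-74, -6746, 41]

[-74, -6746, 41]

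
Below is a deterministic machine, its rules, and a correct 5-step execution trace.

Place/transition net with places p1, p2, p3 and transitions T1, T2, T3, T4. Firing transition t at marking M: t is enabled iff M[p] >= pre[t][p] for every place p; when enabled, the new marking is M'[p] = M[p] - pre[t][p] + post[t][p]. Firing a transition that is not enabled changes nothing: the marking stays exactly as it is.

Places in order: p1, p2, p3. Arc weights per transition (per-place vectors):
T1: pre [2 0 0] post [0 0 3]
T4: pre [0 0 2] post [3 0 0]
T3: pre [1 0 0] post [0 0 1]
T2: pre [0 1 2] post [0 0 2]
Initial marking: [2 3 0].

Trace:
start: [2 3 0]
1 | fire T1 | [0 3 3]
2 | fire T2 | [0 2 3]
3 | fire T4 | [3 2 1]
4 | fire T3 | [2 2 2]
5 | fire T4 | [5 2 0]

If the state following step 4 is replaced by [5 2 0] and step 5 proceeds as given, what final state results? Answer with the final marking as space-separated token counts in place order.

state after step 4 := [5 2 0]
5 | fire T4 | [5 2 0]

5 2 0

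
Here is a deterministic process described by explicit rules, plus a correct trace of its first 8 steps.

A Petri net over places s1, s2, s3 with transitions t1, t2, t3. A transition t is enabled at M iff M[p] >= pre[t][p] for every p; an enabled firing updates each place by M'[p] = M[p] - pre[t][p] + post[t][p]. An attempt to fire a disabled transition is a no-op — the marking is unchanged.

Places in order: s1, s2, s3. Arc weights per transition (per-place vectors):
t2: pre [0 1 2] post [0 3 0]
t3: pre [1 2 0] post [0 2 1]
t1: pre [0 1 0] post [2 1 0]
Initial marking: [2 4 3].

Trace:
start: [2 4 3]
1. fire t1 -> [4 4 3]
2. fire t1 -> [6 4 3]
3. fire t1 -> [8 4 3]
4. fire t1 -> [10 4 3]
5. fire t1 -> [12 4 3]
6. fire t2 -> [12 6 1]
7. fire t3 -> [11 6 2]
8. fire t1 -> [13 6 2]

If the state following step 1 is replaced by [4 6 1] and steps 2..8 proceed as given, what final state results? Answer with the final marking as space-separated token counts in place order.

13 6 2

state after step 1 := [4 6 1]
2. fire t1 -> [6 6 1]
3. fire t1 -> [8 6 1]
4. fire t1 -> [10 6 1]
5. fire t1 -> [12 6 1]
6. fire t2 -> [12 6 1]
7. fire t3 -> [11 6 2]
8. fire t1 -> [13 6 2]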